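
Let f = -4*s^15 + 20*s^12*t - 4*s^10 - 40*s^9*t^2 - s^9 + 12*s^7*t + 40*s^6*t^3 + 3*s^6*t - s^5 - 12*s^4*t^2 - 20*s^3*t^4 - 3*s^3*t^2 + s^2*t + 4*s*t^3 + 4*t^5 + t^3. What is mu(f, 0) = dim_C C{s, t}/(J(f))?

4

The Hessian of f at 0 is [[0, 0], [0, 0]] with rank 0, so corank 2. A Groebner basis of the Jacobian ideal J(f) in C{s,t} is {t^3, s^2 + 3*t^2, s*t}; counting standard monomials gives mu = 4. Corank 2; j^3 = t*(s^2 + t^2) splits into three distinct lines over C (the quadratic factor has nonzero discriminant), so D_4.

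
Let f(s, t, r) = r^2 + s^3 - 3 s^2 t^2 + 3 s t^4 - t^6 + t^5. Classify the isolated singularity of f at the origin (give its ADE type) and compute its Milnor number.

Type E_8, Milnor number mu = 8.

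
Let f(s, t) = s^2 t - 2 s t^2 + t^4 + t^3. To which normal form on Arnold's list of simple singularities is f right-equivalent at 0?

D_5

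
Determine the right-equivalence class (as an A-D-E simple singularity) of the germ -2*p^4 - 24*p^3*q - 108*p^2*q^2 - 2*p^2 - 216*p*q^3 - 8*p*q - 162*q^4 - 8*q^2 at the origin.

A_3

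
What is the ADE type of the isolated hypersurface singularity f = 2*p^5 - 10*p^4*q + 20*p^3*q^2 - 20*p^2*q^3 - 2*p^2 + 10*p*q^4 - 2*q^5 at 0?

The Hessian of f at 0 has rank 1. Corank 1: A-series; mu = 4 gives A_4.

A_{4}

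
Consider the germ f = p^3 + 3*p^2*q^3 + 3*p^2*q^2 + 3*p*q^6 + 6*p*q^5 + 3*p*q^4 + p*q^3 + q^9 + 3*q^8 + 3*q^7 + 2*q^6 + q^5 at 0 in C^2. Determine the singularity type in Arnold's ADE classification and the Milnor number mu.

The Hessian of f at 0 is [[0, 0], [0, 0]] with rank 0, so corank 2. A Groebner basis of the Jacobian ideal J(f) in C{p,q} is {-p^2 + q^4 - q^3/3, p^3, p^2*q + p^2/3 + q^3/9, p^2 + p*q^2 + q^3/3}; counting standard monomials gives mu = 7. Corank 2; j^3 = p^3 is a perfect cube, so E-series; the 4-jet and mu = 7 give E_7.

Type E7, Milnor number mu = 7.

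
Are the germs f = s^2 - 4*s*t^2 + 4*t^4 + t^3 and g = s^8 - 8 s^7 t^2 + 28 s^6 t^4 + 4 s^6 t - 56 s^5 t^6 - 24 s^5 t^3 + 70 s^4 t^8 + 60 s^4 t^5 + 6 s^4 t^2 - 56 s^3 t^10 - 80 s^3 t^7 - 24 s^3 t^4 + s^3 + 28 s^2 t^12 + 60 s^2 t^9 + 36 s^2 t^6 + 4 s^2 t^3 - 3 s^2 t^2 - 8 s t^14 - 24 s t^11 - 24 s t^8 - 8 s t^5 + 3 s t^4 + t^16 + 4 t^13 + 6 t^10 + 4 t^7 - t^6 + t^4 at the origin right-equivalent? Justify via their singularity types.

No.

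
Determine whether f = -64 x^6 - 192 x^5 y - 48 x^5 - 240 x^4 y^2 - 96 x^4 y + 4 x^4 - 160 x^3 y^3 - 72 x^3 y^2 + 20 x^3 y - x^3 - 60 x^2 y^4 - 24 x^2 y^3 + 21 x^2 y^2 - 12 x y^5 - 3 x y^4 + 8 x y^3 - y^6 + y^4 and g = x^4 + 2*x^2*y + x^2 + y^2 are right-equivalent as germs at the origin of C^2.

The Hessian of f at 0 has rank 0. Corank 2; j^3 = -x^3 is a perfect cube, so E-series; the 4-jet and mu = 6 give E_6. The Hessian of g at 0 has rank 2. Corank 0: nondegenerate Morse point, so A_1. f is E_6 but g is A_1, hence not right-equivalent.

No.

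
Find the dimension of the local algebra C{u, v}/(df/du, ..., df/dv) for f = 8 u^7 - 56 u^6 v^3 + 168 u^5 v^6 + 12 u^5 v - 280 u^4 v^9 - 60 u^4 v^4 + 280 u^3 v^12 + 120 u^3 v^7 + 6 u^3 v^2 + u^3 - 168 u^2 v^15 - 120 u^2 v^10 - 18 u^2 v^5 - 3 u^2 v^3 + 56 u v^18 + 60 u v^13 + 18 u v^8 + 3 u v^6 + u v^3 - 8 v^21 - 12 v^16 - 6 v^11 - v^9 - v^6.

The Hessian of f at 0 is [[0, 0], [0, 0]] with rank 0, so corank 2. A Groebner basis of the Jacobian ideal J(f) in C{u,v} is {u^3, u*v^2, 3*u^2 + v^3}; counting standard monomials gives mu = 7. Corank 2; j^3 = u^3 is a perfect cube, so E-series; the 4-jet and mu = 7 give E_7.

7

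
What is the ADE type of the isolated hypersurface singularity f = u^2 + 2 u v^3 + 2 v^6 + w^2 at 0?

A_{5}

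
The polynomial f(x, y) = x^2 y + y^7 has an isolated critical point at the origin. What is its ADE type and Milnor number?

Type D_8, Milnor number mu = 8.

The Hessian of f at 0 has rank 0. Corank 2; j^3 = x^2*y has shape L^2 M (L != M), so D-series; mu = 8 gives D_8.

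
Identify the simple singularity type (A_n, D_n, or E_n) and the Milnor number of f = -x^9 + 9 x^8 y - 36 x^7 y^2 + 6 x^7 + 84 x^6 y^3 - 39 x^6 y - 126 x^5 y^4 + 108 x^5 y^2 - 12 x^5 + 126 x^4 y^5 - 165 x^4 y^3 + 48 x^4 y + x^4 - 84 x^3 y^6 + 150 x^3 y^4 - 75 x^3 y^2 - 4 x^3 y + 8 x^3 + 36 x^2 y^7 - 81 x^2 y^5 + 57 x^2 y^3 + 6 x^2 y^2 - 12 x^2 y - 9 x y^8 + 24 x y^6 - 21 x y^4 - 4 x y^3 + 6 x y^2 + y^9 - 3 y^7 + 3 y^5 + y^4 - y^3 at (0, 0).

Type E_{6}, Milnor number mu = 6.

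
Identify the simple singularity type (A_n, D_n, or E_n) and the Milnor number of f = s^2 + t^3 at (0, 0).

The Hessian of f at 0 is [[2, 0], [0, 0]] with rank 1, so corank 1. A Groebner basis of the Jacobian ideal J(f) in C{s,t} is {t^2, s}; counting standard monomials gives mu = 2. Corank 1: A-series; mu = 2 gives A_2.

Type A2, Milnor number mu = 2.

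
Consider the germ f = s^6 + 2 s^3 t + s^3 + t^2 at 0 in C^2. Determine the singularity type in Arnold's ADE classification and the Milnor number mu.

The Hessian of f at 0 is [[0, 0], [0, 2]] with rank 1, so corank 1. A Groebner basis of the Jacobian ideal J(f) in C{s,t} is {s^2, t}; counting standard monomials gives mu = 2. Corank 1: A-series; mu = 2 gives A_2.

Type A_2, Milnor number mu = 2.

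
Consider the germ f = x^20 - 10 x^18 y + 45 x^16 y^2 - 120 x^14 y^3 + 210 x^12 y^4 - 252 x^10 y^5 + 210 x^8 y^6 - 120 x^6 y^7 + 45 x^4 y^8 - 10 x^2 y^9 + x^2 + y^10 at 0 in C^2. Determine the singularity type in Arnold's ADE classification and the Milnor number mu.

Type A_{9}, Milnor number mu = 9.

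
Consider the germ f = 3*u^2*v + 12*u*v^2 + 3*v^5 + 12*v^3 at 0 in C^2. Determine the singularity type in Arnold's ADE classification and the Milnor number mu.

The Hessian of f at 0 is [[0, 0], [0, 0]] with rank 0, so corank 2. A Groebner basis of the Jacobian ideal J(f) in C{u,v} is {u^2/5 + v^4 - 4*v^2/5, u^3 + 8*v^3, u*v + 2*v^2}; counting standard monomials gives mu = 6. Corank 2; j^3 = 3*v*(u + 2*v)^2 has shape L^2 M (L != M), so D-series; mu = 6 gives D_6.

Type D_6, Milnor number mu = 6.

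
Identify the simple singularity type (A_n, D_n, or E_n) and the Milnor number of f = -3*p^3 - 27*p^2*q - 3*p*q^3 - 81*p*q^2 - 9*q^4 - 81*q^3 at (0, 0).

The Hessian of f at 0 is [[0, 0], [0, 0]] with rank 0, so corank 2. A Groebner basis of the Jacobian ideal J(f) in C{p,q} is {p^3 + 9*p^2*q + 162*p^2 + 972*p*q + 1458*q^2, -9*p^2 + p*q^2 - 54*p*q - 81*q^2, 3*p^2 + 18*p*q + q^3 + 27*q^2}; counting standard monomials gives mu = 7. Corank 2; j^3 = -3*(p + 3*q)^3 is a perfect cube, so E-series; the 4-jet and mu = 7 give E_7.

Type E_7, Milnor number mu = 7.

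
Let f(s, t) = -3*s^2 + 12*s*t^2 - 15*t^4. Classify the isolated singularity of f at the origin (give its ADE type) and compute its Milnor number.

The Hessian of f at 0 has rank 1. Corank 1: A-series; mu = 3 gives A_3.

Type A_{3}, Milnor number mu = 3.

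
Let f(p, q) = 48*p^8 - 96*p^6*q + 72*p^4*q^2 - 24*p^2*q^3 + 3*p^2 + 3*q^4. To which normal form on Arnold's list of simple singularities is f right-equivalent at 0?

A_{3}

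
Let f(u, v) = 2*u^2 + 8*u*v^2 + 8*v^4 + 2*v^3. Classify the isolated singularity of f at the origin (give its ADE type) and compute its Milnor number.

Type A_{2}, Milnor number mu = 2.

The Hessian of f at 0 has rank 1. Corank 1: A-series; mu = 2 gives A_2.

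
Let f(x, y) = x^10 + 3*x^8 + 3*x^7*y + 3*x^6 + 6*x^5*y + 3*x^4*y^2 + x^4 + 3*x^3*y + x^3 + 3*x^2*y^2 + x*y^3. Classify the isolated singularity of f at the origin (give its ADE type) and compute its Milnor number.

Type E_{7}, Milnor number mu = 7.

The Hessian of f at 0 is [[0, 0], [0, 0]] with rank 0, so corank 2. A Groebner basis of the Jacobian ideal J(f) in C{x,y} is {3*x^2 + y^4 + y^3, x^3, x^2*y - x^2 - y^3/3, 2*x^2 + x*y^2 + 2*y^3/3}; counting standard monomials gives mu = 7. Corank 2; j^3 = x^3 is a perfect cube, so E-series; the 4-jet and mu = 7 give E_7.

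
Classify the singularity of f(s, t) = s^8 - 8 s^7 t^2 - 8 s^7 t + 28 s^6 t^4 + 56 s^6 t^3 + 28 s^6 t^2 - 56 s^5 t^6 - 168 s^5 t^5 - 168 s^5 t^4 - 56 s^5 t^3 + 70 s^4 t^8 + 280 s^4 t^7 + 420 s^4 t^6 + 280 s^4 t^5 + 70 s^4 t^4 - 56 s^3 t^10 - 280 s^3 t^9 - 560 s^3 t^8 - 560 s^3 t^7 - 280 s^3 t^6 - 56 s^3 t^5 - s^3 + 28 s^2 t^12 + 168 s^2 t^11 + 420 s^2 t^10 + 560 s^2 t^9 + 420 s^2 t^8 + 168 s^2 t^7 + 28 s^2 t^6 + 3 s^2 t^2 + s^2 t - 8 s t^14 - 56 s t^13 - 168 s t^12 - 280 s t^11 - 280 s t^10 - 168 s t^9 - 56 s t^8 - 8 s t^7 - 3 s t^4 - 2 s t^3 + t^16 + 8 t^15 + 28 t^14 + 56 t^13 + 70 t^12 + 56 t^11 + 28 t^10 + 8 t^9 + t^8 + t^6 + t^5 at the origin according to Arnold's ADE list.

D9

The Hessian of f at 0 has rank 0. Corank 2; j^3 = -s^2*(s - t) has shape L^2 M (L != M), so D-series; mu = 9 gives D_9.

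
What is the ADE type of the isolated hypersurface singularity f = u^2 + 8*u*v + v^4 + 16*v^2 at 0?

A3

The Hessian of f at 0 is [[2, 8], [8, 32]] with rank 1, so corank 1. A Groebner basis of the Jacobian ideal J(f) in C{u,v} is {v^3, u + 4*v}; counting standard monomials gives mu = 3. Corank 1: A-series; mu = 3 gives A_3.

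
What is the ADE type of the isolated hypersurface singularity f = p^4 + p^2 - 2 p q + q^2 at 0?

A3

The Hessian of f at 0 has rank 1. Corank 1: A-series; mu = 3 gives A_3.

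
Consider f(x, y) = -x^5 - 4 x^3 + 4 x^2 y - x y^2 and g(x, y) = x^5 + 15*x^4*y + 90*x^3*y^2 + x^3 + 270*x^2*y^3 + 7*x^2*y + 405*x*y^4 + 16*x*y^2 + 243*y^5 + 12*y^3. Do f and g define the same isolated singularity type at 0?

Yes.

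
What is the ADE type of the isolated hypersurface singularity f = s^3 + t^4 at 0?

The Hessian of f at 0 is [[0, 0], [0, 0]] with rank 0, so corank 2. A Groebner basis of the Jacobian ideal J(f) in C{s,t} is {t^3, s^2}; counting standard monomials gives mu = 6. Corank 2; j^3 = s^3 is a perfect cube, so E-series; the 4-jet and mu = 6 give E_6.

E6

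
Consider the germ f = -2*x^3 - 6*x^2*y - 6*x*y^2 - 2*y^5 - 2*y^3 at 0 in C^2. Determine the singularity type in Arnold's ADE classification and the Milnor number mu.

Type E_8, Milnor number mu = 8.

The Hessian of f at 0 is [[0, 0], [0, 0]] with rank 0, so corank 2. A Groebner basis of the Jacobian ideal J(f) in C{x,y} is {y^4, x^2 + 2*x*y + y^2}; counting standard monomials gives mu = 8. Corank 2; j^3 = -2*(x + y)^3 is a perfect cube, so E-series; the 5-jet and mu = 8 give E_8.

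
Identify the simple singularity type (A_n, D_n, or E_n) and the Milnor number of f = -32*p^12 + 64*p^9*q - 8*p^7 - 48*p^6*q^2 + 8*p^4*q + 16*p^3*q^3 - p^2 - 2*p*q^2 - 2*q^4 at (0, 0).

Type A_{3}, Milnor number mu = 3.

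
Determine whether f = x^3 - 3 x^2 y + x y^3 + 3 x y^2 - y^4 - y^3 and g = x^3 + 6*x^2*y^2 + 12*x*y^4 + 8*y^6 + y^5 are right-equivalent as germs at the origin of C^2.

No.

The Hessian of f at 0 is [[0, 0], [0, 0]] with rank 0, so corank 2. A Groebner basis of the Jacobian ideal J(f) in C{x,y} is {x^3 - 3*x^2*y - 6*x^2 + 12*x*y - 6*y^2, 3*x^2 + x*y^2 - 6*x*y + 3*y^2, 3*x^2 - 6*x*y + y^3 + 3*y^2}; counting standard monomials gives mu = 7. Corank 2; j^3 = (x - y)^3 is a perfect cube, so E-series; the 4-jet and mu = 7 give E_7. The Hessian of g at 0 is [[0, 0], [0, 0]] with rank 0, so corank 2. A Groebner basis of the Jacobian ideal J(g) in C{x,y} is {y^4, x^3, x^2/4 + x*y^2}; counting standard monomials gives mu = 8. Corank 2; j^3 = x^3 is a perfect cube, so E-series; the 5-jet and mu = 8 give E_8. f is E_7 but g is E_8, hence not right-equivalent.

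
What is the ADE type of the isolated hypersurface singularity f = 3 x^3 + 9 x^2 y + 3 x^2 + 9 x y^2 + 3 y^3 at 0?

A_2

The Hessian of f at 0 has rank 1. Corank 1: A-series; mu = 2 gives A_2.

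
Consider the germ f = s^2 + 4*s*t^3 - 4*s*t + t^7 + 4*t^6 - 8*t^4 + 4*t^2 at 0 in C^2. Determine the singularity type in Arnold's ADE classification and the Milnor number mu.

Type A_6, Milnor number mu = 6.

The Hessian of f at 0 has rank 1. Corank 1: A-series; mu = 6 gives A_6.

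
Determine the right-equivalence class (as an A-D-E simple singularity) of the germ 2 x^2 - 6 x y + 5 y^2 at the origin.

The Hessian of f at 0 has rank 2. Corank 0: nondegenerate Morse point, so A_1.

A_{1}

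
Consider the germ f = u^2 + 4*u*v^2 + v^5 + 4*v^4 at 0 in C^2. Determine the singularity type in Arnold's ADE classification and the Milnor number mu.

The Hessian of f at 0 has rank 1. Corank 1: A-series; mu = 4 gives A_4.

Type A_4, Milnor number mu = 4.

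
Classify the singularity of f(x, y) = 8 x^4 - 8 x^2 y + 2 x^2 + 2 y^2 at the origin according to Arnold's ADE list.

A_1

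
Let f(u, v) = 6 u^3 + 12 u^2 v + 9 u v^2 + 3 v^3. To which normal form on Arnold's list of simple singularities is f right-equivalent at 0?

D4

The Hessian of f at 0 is [[0, 0], [0, 0]] with rank 0, so corank 2. A Groebner basis of the Jacobian ideal J(f) in C{u,v} is {v^3, u^2 - 3*v^2/2, u*v + 3*v^2/2}; counting standard monomials gives mu = 4. Corank 2; j^3 = 3*(u + v)*(2*u^2 + 2*u*v + v^2) splits into three distinct lines over C (the quadratic factor has nonzero discriminant), so D_4.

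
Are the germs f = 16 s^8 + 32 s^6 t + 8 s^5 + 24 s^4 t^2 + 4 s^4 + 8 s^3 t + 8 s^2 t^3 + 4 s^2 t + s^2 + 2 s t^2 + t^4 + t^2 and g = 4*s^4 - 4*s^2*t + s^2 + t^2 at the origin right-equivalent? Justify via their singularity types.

The Hessian of f at 0 is [[2, 0], [0, 2]] with rank 2, so corank 0. A Groebner basis of the Jacobian ideal J(f) in C{s,t} is {s, t}; counting standard monomials gives mu = 1. Corank 0: nondegenerate Morse point, so A_1. The Hessian of g at 0 is [[2, 0], [0, 2]] with rank 2, so corank 0. A Groebner basis of the Jacobian ideal J(g) in C{s,t} is {s, t}; counting standard monomials gives mu = 1. Corank 0: nondegenerate Morse point, so A_1. Both have type A_1, hence right-equivalent.

Yes.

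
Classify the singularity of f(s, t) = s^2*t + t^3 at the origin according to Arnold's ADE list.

D4

The Hessian of f at 0 has rank 0. Corank 2; j^3 = t*(s^2 + t^2) splits into three distinct lines over C (the quadratic factor has nonzero discriminant), so D_4.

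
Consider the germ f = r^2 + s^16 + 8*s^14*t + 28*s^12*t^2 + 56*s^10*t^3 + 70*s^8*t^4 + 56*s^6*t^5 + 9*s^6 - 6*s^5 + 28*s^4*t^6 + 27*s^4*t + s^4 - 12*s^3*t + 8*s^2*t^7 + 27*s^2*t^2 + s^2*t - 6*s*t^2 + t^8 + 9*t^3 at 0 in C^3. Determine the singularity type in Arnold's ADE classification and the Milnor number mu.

Type D_9, Milnor number mu = 9.

The Hessian of f at 0 has rank 1. Corank 2; j^3 = t*(s - 3*t)^2 has shape L^2 M (L != M), so D-series; mu = 9 gives D_9.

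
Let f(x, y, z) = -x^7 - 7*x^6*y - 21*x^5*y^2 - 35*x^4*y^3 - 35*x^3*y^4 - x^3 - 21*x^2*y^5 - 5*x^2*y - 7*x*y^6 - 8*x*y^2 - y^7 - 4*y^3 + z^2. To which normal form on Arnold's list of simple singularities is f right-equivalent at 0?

The Hessian of f at 0 is [[0, 0, 0], [0, 0, 0], [0, 0, 2]] with rank 1, so corank 2. A Groebner basis of the Jacobian ideal J(f) in C{x,y,z} is {x*y/7 + y^6 + 2*y^2/7, x*y^2 + 2*y^3, x^2 + 3*x*y + 2*y^2, z}; counting standard monomials gives mu = 8. Corank 2; j^3 = -(x + y)*(x + 2*y)^2 has shape L^2 M (L != M), so D-series; mu = 8 gives D_8.

D_8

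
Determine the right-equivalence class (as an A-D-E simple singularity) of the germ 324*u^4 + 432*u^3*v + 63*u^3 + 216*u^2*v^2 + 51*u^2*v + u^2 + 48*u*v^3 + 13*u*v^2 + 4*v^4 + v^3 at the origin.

A_{2}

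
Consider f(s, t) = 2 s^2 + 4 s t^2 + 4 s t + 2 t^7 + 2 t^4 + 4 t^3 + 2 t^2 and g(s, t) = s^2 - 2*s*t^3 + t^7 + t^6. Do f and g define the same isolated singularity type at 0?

Yes.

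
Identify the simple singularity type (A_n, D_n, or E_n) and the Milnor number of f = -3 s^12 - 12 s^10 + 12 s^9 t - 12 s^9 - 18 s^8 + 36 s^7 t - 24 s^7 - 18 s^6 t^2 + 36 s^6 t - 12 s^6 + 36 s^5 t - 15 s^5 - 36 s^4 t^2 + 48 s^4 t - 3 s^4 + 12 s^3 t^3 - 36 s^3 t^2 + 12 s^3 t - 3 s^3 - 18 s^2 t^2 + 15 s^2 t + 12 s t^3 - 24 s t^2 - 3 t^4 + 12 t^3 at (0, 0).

The Hessian of f at 0 is [[0, 0], [0, 0]] with rank 0, so corank 2. A Groebner basis of the Jacobian ideal J(f) in C{s,t} is {s*t^2 - s*t/2 + t^2, -s*t/4 + t^3 + t^2/2, s^2 - 3*s*t + 2*t^2}; counting standard monomials gives mu = 5. Corank 2; j^3 = -3*(s - 2*t)^2*(s - t) has shape L^2 M (L != M), so D-series; mu = 5 gives D_5.

Type D_{5}, Milnor number mu = 5.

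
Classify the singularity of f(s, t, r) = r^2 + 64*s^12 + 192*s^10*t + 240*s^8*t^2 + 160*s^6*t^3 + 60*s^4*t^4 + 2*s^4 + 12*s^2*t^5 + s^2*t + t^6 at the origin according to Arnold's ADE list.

D7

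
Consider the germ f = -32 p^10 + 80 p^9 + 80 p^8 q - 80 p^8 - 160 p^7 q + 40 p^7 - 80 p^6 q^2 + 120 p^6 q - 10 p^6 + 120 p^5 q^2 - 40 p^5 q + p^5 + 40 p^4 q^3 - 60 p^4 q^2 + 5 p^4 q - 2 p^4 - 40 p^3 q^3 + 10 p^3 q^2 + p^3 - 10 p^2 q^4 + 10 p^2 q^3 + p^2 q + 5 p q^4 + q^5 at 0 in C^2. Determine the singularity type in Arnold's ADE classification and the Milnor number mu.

Type D_{6}, Milnor number mu = 6.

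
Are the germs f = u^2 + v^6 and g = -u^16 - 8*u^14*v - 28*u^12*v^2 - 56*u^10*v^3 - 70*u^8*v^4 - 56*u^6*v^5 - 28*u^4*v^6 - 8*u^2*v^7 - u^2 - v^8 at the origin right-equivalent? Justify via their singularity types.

The Hessian of f at 0 is [[2, 0], [0, 0]] with rank 1, so corank 1. A Groebner basis of the Jacobian ideal J(f) in C{u,v} is {v^5, u}; counting standard monomials gives mu = 5. Corank 1: A-series; mu = 5 gives A_5. The Hessian of g at 0 is [[-2, 0], [0, 0]] with rank 1, so corank 1. A Groebner basis of the Jacobian ideal J(g) in C{u,v} is {v^7, u}; counting standard monomials gives mu = 7. Corank 1: A-series; mu = 7 gives A_7. f is A_5 but g is A_7, hence not right-equivalent.

No.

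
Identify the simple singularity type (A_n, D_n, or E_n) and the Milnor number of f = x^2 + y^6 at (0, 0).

The Hessian of f at 0 has rank 1. Corank 1: A-series; mu = 5 gives A_5.

Type A_{5}, Milnor number mu = 5.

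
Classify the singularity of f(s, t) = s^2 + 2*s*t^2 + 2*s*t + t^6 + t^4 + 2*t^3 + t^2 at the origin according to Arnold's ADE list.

The Hessian of f at 0 is [[2, 2], [2, 2]] with rank 1, so corank 1. A Groebner basis of the Jacobian ideal J(f) in C{s,t} is {s^3 + 3*s^2 + 5*s*t - 2*s - 2*t, s^2*t - 2*s^2 - 3*s*t + s + t, s + t^2 + t}; counting standard monomials gives mu = 5. Corank 1: A-series; mu = 5 gives A_5.

A_5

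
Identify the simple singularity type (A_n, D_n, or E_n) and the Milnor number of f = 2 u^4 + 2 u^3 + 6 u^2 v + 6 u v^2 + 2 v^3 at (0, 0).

Type E_6, Milnor number mu = 6.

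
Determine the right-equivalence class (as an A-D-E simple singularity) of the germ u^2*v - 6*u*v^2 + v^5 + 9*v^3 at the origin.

D6

The Hessian of f at 0 is [[0, 0], [0, 0]] with rank 0, so corank 2. A Groebner basis of the Jacobian ideal J(f) in C{u,v} is {u^2/5 + v^4 - 9*v^2/5, u^3 - 27*v^3, u*v - 3*v^2}; counting standard monomials gives mu = 6. Corank 2; j^3 = v*(u - 3*v)^2 has shape L^2 M (L != M), so D-series; mu = 6 gives D_6.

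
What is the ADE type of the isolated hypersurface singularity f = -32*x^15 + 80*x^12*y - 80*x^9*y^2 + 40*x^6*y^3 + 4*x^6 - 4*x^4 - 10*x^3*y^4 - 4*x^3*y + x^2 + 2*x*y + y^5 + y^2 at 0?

The Hessian of f at 0 has rank 1. Corank 1: A-series; mu = 4 gives A_4.

A_{4}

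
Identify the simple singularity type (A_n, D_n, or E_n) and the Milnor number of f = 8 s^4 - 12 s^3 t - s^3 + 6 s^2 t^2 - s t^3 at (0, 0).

Type E_7, Milnor number mu = 7.

The Hessian of f at 0 has rank 0. Corank 2; j^3 = -s^3 is a perfect cube, so E-series; the 4-jet and mu = 7 give E_7.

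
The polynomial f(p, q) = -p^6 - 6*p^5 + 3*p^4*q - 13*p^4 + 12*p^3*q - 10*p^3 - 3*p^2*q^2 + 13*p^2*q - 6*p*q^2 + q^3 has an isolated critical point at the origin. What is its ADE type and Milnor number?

Type D4, Milnor number mu = 4.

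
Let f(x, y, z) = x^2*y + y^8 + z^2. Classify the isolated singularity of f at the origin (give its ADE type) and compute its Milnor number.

Type D_{9}, Milnor number mu = 9.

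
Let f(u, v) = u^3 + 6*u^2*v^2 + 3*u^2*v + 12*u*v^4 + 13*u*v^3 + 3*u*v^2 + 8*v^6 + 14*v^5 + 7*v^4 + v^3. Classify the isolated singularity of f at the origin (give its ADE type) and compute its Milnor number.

Type E7, Milnor number mu = 7.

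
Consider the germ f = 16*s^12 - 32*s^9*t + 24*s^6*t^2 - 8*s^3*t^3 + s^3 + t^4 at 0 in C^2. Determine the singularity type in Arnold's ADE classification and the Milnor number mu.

The Hessian of f at 0 is [[0, 0], [0, 0]] with rank 0, so corank 2. A Groebner basis of the Jacobian ideal J(f) in C{s,t} is {t^3, s^2}; counting standard monomials gives mu = 6. Corank 2; j^3 = s^3 is a perfect cube, so E-series; the 4-jet and mu = 6 give E_6.

Type E_{6}, Milnor number mu = 6.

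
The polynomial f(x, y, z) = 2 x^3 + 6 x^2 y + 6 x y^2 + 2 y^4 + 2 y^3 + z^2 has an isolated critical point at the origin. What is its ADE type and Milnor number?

Type E6, Milnor number mu = 6.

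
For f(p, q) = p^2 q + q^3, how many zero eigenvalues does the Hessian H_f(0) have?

2

Hessian at 0 has rank 0.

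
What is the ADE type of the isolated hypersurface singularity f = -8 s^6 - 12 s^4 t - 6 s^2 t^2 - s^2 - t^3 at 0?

A2

The Hessian of f at 0 is [[-2, 0], [0, 0]] with rank 1, so corank 1. A Groebner basis of the Jacobian ideal J(f) in C{s,t} is {t^2, s}; counting standard monomials gives mu = 2. Corank 1: A-series; mu = 2 gives A_2.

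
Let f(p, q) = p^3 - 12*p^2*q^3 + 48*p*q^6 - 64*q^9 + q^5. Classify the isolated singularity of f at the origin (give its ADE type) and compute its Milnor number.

Type E8, Milnor number mu = 8.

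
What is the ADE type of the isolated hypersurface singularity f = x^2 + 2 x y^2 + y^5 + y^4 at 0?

The Hessian of f at 0 is [[2, 0], [0, 0]] with rank 1, so corank 1. A Groebner basis of the Jacobian ideal J(f) in C{x,y} is {x^2, x + y^2}; counting standard monomials gives mu = 4. Corank 1: A-series; mu = 4 gives A_4.

A4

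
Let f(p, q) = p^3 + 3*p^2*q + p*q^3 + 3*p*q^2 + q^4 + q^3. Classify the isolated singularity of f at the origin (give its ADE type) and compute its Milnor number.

The Hessian of f at 0 is [[0, 0], [0, 0]] with rank 0, so corank 2. A Groebner basis of the Jacobian ideal J(f) in C{p,q} is {p^3 + 3*p^2*q + 6*p^2 + 12*p*q + 6*q^2, -3*p^2 + p*q^2 - 6*p*q - 3*q^2, 3*p^2 + 6*p*q + q^3 + 3*q^2}; counting standard monomials gives mu = 7. Corank 2; j^3 = (p + q)^3 is a perfect cube, so E-series; the 4-jet and mu = 7 give E_7.

Type E_7, Milnor number mu = 7.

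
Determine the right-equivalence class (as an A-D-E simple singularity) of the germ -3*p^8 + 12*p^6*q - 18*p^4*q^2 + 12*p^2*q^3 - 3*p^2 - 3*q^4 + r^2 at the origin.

A_{3}

The Hessian of f at 0 has rank 2. Corank 1: A-series; mu = 3 gives A_3.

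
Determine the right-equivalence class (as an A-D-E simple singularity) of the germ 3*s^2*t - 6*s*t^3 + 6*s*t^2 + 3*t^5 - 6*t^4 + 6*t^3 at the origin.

The Hessian of f at 0 has rank 0. Corank 2; j^3 = 3*t*(s^2 + 2*s*t + 2*t^2) splits into three distinct lines over C (the quadratic factor has nonzero discriminant), so D_4.

D_{4}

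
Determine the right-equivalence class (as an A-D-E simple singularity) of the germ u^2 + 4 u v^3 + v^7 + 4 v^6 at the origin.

A6

The Hessian of f at 0 has rank 1. Corank 1: A-series; mu = 6 gives A_6.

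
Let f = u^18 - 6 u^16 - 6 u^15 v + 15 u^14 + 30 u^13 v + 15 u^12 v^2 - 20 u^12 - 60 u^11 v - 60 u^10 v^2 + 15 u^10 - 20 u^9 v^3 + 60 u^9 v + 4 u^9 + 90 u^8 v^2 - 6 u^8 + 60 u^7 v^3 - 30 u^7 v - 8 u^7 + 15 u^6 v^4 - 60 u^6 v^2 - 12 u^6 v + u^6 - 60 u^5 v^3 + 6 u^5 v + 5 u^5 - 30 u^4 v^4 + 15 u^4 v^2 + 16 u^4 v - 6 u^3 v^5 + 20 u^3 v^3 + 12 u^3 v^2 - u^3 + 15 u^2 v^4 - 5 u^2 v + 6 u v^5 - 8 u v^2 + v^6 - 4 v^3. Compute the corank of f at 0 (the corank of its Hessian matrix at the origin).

Hessian at 0 has rank 0.

2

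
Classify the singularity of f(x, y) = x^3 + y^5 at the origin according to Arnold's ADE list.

E_{8}

The Hessian of f at 0 has rank 0. Corank 2; j^3 = x^3 is a perfect cube, so E-series; the 5-jet and mu = 8 give E_8.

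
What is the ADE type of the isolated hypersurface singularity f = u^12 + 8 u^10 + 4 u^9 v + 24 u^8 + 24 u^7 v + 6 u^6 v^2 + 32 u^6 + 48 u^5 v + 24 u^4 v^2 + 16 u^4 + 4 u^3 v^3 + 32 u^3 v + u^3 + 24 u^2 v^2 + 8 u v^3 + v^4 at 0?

The Hessian of f at 0 has rank 0. Corank 2; j^3 = u^3 is a perfect cube, so E-series; the 4-jet and mu = 6 give E_6.

E6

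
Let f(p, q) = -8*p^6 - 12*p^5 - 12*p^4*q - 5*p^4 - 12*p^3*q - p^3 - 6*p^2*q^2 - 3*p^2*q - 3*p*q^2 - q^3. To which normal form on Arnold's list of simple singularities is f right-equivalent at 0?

E_{6}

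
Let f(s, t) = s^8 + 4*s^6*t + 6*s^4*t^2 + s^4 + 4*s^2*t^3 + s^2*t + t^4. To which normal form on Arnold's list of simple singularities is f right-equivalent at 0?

D_{5}

The Hessian of f at 0 is [[0, 0], [0, 0]] with rank 0, so corank 2. A Groebner basis of the Jacobian ideal J(f) in C{s,t} is {s^3, s^2/4 + t^3, s*t}; counting standard monomials gives mu = 5. Corank 2; j^3 = s^2*t has shape L^2 M (L != M), so D-series; mu = 5 gives D_5.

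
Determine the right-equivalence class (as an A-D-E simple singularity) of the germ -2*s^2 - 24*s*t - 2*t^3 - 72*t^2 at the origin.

The Hessian of f at 0 has rank 1. Corank 1: A-series; mu = 2 gives A_2.

A2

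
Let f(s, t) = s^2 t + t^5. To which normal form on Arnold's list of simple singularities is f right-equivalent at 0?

D_{6}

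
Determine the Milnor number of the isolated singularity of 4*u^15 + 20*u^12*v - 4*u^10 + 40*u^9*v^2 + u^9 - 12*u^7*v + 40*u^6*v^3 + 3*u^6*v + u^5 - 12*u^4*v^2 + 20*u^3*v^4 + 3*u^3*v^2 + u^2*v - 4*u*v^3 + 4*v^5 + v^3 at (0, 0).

The Hessian of f at 0 has rank 0. Corank 2; j^3 = v*(u^2 + v^2) splits into three distinct lines over C (the quadratic factor has nonzero discriminant), so D_4.

4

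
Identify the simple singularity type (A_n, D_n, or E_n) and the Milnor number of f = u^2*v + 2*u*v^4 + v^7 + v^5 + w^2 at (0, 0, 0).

The Hessian of f at 0 has rank 1. Corank 2; j^3 = u^2*v has shape L^2 M (L != M), so D-series; mu = 6 gives D_6.

Type D6, Milnor number mu = 6.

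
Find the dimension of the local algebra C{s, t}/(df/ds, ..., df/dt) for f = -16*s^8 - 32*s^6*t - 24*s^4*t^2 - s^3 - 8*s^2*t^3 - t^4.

The Hessian of f at 0 has rank 0. Corank 2; j^3 = -s^3 is a perfect cube, so E-series; the 4-jet and mu = 6 give E_6.

6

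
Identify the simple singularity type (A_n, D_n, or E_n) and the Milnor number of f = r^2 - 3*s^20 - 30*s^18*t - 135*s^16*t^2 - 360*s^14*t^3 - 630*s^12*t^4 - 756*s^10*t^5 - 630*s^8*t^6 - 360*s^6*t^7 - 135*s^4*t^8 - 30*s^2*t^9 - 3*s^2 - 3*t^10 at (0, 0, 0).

The Hessian of f at 0 has rank 2. Corank 1: A-series; mu = 9 gives A_9.

Type A9, Milnor number mu = 9.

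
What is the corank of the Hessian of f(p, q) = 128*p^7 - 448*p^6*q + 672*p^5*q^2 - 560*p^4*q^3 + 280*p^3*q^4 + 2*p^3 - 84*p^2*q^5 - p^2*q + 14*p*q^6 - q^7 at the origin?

2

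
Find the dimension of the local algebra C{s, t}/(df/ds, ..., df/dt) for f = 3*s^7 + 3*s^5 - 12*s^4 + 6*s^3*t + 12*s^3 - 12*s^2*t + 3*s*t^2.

8

The Hessian of f at 0 is [[0, 0], [0, 0]] with rank 0, so corank 2. A Groebner basis of the Jacobian ideal J(f) in C{s,t} is {928*s^2/83 + s*t^3 - 648*s*t^2/83 - 528*s*t/83 + 274*t^3/83 + 32*t^2/83, 3776*s^2/83 - 1904*s*t^2/83 - 2240*s*t/83 + t^4 + 760*t^3/83 + 176*t^2/83, s^3 - 2*s^2 + s*t, s^2*t - 112*s^2/83 - 42*s*t^2/83 + 58*s*t/83 + 7*t^3/83 - t^2/83}; counting standard monomials gives mu = 8. Corank 2; j^3 = 3*s*(2*s - t)^2 has shape L^2 M (L != M), so D-series; mu = 8 gives D_8.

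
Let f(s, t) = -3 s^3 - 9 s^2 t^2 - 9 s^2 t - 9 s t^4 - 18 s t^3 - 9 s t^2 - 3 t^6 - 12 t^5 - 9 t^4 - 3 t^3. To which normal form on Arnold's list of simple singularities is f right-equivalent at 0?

The Hessian of f at 0 is [[0, 0], [0, 0]] with rank 0, so corank 2. A Groebner basis of the Jacobian ideal J(f) in C{s,t} is {t^4, s^3 + 3*s^2*t - 3*s^2/2 - 3*s*t - 2*t^3 - 3*t^2/2, s^2/2 + s*t^2 + s*t + t^3 + t^2/2}; counting standard monomials gives mu = 8. Corank 2; j^3 = -3*(s + t)^3 is a perfect cube, so E-series; the 5-jet and mu = 8 give E_8.

E_{8}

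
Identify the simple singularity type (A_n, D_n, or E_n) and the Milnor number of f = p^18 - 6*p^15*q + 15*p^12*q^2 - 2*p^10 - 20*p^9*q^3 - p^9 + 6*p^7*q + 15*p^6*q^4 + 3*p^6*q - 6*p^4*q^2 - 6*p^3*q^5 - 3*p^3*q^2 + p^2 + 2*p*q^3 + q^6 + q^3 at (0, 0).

Type A_2, Milnor number mu = 2.

The Hessian of f at 0 is [[2, 0], [0, 0]] with rank 1, so corank 1. A Groebner basis of the Jacobian ideal J(f) in C{p,q} is {q^2, p}; counting standard monomials gives mu = 2. Corank 1: A-series; mu = 2 gives A_2.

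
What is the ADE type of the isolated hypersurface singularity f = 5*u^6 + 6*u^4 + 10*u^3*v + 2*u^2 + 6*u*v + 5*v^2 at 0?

The Hessian of f at 0 is [[4, 6], [6, 10]] with rank 2, so corank 0. A Groebner basis of the Jacobian ideal J(f) in C{u,v} is {u, v}; counting standard monomials gives mu = 1. Corank 0: nondegenerate Morse point, so A_1.

A1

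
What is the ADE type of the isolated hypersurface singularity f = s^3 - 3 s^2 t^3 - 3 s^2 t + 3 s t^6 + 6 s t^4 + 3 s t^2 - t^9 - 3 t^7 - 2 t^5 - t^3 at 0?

E_{8}

The Hessian of f at 0 has rank 0. Corank 2; j^3 = (s - t)^3 is a perfect cube, so E-series; the 5-jet and mu = 8 give E_8.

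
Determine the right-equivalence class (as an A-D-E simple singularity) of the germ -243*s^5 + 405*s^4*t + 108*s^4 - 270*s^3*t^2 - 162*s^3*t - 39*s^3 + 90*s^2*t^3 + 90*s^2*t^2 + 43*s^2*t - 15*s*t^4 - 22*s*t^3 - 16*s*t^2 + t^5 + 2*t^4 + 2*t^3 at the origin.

D_{4}

The Hessian of f at 0 is [[0, 0], [0, 0]] with rank 0, so corank 2. A Groebner basis of the Jacobian ideal J(f) in C{s,t} is {t^3, s^2 - 2*t^2/23, s*t - 7*t^2/23}; counting standard monomials gives mu = 4. Corank 2; j^3 = -(3*s - t)*(13*s^2 - 10*s*t + 2*t^2) splits into three distinct lines over C (the quadratic factor has nonzero discriminant), so D_4.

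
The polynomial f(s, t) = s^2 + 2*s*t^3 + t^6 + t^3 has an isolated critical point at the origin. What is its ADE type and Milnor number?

Type A_{2}, Milnor number mu = 2.

The Hessian of f at 0 is [[2, 0], [0, 0]] with rank 1, so corank 1. A Groebner basis of the Jacobian ideal J(f) in C{s,t} is {t^2, s}; counting standard monomials gives mu = 2. Corank 1: A-series; mu = 2 gives A_2.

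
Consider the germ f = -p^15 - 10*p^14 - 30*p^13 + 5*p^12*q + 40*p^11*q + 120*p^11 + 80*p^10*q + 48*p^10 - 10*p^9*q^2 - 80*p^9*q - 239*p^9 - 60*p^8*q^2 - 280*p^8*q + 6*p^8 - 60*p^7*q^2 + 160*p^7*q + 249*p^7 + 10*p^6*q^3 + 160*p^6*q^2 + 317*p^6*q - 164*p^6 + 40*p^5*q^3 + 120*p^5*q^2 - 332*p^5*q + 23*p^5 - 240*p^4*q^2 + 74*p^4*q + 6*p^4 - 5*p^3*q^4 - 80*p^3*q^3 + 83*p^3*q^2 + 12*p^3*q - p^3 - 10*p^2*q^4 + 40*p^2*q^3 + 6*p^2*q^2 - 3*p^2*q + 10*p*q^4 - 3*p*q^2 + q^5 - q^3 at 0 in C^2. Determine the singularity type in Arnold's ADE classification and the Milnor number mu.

Type E_{8}, Milnor number mu = 8.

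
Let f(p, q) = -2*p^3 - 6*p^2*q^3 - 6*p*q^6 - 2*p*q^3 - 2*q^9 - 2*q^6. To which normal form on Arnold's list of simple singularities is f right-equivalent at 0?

E7

The Hessian of f at 0 is [[0, 0], [0, 0]] with rank 0, so corank 2. A Groebner basis of the Jacobian ideal J(f) in C{p,q} is {p^3, p*q^2, 3*p^2 + q^3}; counting standard monomials gives mu = 7. Corank 2; j^3 = -2*p^3 is a perfect cube, so E-series; the 4-jet and mu = 7 give E_7.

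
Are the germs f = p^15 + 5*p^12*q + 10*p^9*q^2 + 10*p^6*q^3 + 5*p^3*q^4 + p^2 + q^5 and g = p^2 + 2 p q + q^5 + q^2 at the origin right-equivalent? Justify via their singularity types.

The Hessian of f at 0 has rank 1. Corank 1: A-series; mu = 4 gives A_4. The Hessian of g at 0 has rank 1. Corank 1: A-series; mu = 4 gives A_4. Both have type A_4, hence right-equivalent.

Yes.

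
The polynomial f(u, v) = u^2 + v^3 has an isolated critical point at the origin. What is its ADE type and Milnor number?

Type A_2, Milnor number mu = 2.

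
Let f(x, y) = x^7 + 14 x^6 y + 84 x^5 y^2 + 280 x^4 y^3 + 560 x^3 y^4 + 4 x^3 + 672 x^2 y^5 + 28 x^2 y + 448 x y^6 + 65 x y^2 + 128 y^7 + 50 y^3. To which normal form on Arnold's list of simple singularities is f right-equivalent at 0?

D_8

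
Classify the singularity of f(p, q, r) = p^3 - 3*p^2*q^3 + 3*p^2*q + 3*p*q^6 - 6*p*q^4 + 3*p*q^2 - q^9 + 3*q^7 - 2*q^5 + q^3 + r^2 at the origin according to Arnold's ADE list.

The Hessian of f at 0 has rank 1. Corank 2; j^3 = (p + q)^3 is a perfect cube, so E-series; the 5-jet and mu = 8 give E_8.

E8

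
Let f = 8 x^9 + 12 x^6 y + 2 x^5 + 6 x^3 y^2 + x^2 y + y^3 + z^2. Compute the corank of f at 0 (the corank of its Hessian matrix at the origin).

2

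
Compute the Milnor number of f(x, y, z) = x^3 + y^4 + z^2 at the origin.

6

The Hessian of f at 0 is [[0, 0, 0], [0, 0, 0], [0, 0, 2]] with rank 1, so corank 2. A Groebner basis of the Jacobian ideal J(f) in C{x,y,z} is {y^3, x^2, z}; counting standard monomials gives mu = 6. Corank 2; j^3 = x^3 is a perfect cube, so E-series; the 4-jet and mu = 6 give E_6.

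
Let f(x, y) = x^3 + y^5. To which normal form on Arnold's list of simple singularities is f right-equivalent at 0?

E8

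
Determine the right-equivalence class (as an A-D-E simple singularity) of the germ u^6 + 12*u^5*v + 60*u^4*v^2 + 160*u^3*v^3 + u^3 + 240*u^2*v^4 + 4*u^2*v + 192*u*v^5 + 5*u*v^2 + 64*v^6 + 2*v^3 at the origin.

D7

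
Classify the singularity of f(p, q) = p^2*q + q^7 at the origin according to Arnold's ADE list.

The Hessian of f at 0 is [[0, 0], [0, 0]] with rank 0, so corank 2. A Groebner basis of the Jacobian ideal J(f) in C{p,q} is {p^2/7 + q^6, p^3, p*q}; counting standard monomials gives mu = 8. Corank 2; j^3 = p^2*q has shape L^2 M (L != M), so D-series; mu = 8 gives D_8.

D_8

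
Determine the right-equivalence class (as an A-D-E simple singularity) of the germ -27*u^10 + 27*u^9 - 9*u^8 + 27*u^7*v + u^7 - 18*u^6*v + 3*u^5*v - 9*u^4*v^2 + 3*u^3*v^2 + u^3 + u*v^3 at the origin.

The Hessian of f at 0 has rank 0. Corank 2; j^3 = u^3 is a perfect cube, so E-series; the 4-jet and mu = 7 give E_7.

E_{7}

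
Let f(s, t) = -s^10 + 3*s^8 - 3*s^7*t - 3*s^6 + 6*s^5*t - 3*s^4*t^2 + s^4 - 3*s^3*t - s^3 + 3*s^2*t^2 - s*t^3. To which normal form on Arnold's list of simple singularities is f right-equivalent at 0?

E7

The Hessian of f at 0 is [[0, 0], [0, 0]] with rank 0, so corank 2. A Groebner basis of the Jacobian ideal J(f) in C{s,t} is {3*s^2 + t^4 + t^3, s^3, s^2*t - s^2 - t^3/3, -2*s^2 + s*t^2 - 2*t^3/3}; counting standard monomials gives mu = 7. Corank 2; j^3 = -s^3 is a perfect cube, so E-series; the 4-jet and mu = 7 give E_7.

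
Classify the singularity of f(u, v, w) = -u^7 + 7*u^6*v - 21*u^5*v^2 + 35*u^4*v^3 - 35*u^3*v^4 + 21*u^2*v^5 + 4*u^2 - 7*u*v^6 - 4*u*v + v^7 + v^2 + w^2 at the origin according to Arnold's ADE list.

The Hessian of f at 0 is [[8, -4, 0], [-4, 2, 0], [0, 0, 2]] with rank 2, so corank 1. A Groebner basis of the Jacobian ideal J(f) in C{u,v,w} is {v^6, u - v/2, w}; counting standard monomials gives mu = 6. Corank 1: A-series; mu = 6 gives A_6.

A_{6}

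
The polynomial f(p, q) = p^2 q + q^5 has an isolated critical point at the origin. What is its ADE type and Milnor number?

Type D_6, Milnor number mu = 6.

The Hessian of f at 0 has rank 0. Corank 2; j^3 = p^2*q has shape L^2 M (L != M), so D-series; mu = 6 gives D_6.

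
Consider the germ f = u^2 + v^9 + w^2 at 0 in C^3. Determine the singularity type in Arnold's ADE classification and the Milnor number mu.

The Hessian of f at 0 has rank 2. Corank 1: A-series; mu = 8 gives A_8.

Type A_{8}, Milnor number mu = 8.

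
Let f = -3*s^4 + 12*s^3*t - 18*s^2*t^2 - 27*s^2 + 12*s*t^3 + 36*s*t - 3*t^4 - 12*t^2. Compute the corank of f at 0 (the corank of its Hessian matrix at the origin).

1

The Hessian at 0 is [[-54, 36], [36, -24]] of rank 1; hence corank 1.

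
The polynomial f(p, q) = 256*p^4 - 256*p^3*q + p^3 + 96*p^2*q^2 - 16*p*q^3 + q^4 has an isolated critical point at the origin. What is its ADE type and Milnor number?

The Hessian of f at 0 has rank 0. Corank 2; j^3 = p^3 is a perfect cube, so E-series; the 4-jet and mu = 6 give E_6.

Type E6, Milnor number mu = 6.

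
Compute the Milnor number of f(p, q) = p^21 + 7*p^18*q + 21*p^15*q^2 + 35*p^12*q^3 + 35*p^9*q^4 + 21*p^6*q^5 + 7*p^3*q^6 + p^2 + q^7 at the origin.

6

The Hessian of f at 0 has rank 1. Corank 1: A-series; mu = 6 gives A_6.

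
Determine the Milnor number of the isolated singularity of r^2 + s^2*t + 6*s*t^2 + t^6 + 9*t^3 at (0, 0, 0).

7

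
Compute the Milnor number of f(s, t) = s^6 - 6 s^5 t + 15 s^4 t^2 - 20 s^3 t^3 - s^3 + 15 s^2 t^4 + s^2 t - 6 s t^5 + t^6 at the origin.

7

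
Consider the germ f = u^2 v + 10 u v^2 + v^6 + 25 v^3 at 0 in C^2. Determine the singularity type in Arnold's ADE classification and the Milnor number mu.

Type D_{7}, Milnor number mu = 7.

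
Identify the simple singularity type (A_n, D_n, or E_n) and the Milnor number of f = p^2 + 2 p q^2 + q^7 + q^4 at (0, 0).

The Hessian of f at 0 is [[2, 0], [0, 0]] with rank 1, so corank 1. A Groebner basis of the Jacobian ideal J(f) in C{p,q} is {p^3, p + q^2}; counting standard monomials gives mu = 6. Corank 1: A-series; mu = 6 gives A_6.

Type A_{6}, Milnor number mu = 6.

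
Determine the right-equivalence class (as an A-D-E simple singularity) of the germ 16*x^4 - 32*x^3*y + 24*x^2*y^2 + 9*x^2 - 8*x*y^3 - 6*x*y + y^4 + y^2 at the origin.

A_3

The Hessian of f at 0 has rank 1. Corank 1: A-series; mu = 3 gives A_3.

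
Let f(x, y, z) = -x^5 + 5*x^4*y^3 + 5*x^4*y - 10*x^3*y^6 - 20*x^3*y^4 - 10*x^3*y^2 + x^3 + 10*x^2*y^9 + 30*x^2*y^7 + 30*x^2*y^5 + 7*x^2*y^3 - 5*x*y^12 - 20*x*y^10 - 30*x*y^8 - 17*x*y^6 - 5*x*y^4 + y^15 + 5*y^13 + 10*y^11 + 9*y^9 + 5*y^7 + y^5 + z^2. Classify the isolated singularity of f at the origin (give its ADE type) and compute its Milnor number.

Type E_{8}, Milnor number mu = 8.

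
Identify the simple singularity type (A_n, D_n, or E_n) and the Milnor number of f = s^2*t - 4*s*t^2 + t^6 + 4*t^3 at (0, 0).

The Hessian of f at 0 has rank 0. Corank 2; j^3 = t*(s - 2*t)^2 has shape L^2 M (L != M), so D-series; mu = 7 gives D_7.

Type D_{7}, Milnor number mu = 7.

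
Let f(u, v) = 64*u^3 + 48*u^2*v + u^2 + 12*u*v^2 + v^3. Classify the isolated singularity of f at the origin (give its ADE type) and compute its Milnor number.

Type A_2, Milnor number mu = 2.

The Hessian of f at 0 has rank 1. Corank 1: A-series; mu = 2 gives A_2.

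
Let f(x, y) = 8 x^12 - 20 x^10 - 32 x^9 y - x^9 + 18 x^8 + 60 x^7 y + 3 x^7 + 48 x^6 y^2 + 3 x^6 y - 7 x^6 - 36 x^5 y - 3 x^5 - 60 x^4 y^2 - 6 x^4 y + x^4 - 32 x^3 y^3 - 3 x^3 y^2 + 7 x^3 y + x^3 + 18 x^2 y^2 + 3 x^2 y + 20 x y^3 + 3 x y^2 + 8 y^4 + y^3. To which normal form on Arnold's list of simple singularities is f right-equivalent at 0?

E7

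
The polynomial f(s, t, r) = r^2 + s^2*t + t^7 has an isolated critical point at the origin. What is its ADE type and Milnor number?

The Hessian of f at 0 is [[0, 0, 0], [0, 0, 0], [0, 0, 2]] with rank 1, so corank 2. A Groebner basis of the Jacobian ideal J(f) in C{s,t,r} is {s^2/7 + t^6, s^3, s*t, r}; counting standard monomials gives mu = 8. Corank 2; j^3 = s^2*t has shape L^2 M (L != M), so D-series; mu = 8 gives D_8.

Type D_{8}, Milnor number mu = 8.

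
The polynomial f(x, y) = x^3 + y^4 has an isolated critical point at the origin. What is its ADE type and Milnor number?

Type E_6, Milnor number mu = 6.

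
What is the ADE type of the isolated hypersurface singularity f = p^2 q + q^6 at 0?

D_{7}

The Hessian of f at 0 has rank 0. Corank 2; j^3 = p^2*q has shape L^2 M (L != M), so D-series; mu = 7 gives D_7.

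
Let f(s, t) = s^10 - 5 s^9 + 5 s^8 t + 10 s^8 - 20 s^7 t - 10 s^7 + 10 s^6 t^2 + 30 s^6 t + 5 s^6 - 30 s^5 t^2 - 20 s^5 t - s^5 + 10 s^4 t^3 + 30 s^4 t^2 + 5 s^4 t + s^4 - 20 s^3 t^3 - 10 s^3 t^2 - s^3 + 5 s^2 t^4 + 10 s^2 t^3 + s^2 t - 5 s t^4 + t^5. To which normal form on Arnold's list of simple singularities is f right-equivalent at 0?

The Hessian of f at 0 is [[0, 0], [0, 0]] with rank 0, so corank 2. A Groebner basis of the Jacobian ideal J(f) in C{s,t} is {s*t/5 + t^4, s*t^2, s^2 - s*t}; counting standard monomials gives mu = 6. Corank 2; j^3 = -s^2*(s - t) has shape L^2 M (L != M), so D-series; mu = 6 gives D_6.

D_6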